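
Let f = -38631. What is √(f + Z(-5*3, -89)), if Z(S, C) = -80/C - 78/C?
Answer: I*√305982089/89 ≈ 196.54*I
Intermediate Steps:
Z(S, C) = -158/C
√(f + Z(-5*3, -89)) = √(-38631 - 158/(-89)) = √(-38631 - 158*(-1/89)) = √(-38631 + 158/89) = √(-3438001/89) = I*√305982089/89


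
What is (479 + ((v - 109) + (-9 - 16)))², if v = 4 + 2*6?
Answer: 130321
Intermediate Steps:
v = 16 (v = 4 + 12 = 16)
(479 + ((v - 109) + (-9 - 16)))² = (479 + ((16 - 109) + (-9 - 16)))² = (479 + (-93 - 25))² = (479 - 118)² = 361² = 130321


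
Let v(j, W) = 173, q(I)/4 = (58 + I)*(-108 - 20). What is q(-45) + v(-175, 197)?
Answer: -6483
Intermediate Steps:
q(I) = -29696 - 512*I (q(I) = 4*((58 + I)*(-108 - 20)) = 4*((58 + I)*(-128)) = 4*(-7424 - 128*I) = -29696 - 512*I)
q(-45) + v(-175, 197) = (-29696 - 512*(-45)) + 173 = (-29696 + 23040) + 173 = -6656 + 173 = -6483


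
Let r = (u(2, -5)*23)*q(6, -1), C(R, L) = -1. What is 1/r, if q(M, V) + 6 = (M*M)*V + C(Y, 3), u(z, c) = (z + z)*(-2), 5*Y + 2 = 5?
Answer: 1/7912 ≈ 0.00012639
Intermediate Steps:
Y = 3/5 (Y = -2/5 + (1/5)*5 = -2/5 + 1 = 3/5 ≈ 0.60000)
u(z, c) = -4*z (u(z, c) = (2*z)*(-2) = -4*z)
q(M, V) = -7 + V*M**2 (q(M, V) = -6 + ((M*M)*V - 1) = -6 + (M**2*V - 1) = -6 + (V*M**2 - 1) = -6 + (-1 + V*M**2) = -7 + V*M**2)
r = 7912 (r = (-4*2*23)*(-7 - 1*6**2) = (-8*23)*(-7 - 1*36) = -184*(-7 - 36) = -184*(-43) = 7912)
1/r = 1/7912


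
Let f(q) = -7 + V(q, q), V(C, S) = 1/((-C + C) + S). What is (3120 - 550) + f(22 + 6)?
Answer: 71765/28 ≈ 2563.0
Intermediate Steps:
V(C, S) = 1/S (V(C, S) = 1/(0 + S) = 1/S)
f(q) = -7 + 1/q
(3120 - 550) + f(22 + 6) = (3120 - 550) + (-7 + 1/(22 + 6)) = 2570 + (-7 + 1/28) = 2570 - 195/28 = 71765/28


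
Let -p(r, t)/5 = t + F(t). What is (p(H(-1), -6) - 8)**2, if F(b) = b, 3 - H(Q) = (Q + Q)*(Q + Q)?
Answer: 2704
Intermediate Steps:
H(Q) = 3 - 4*Q**2 (H(Q) = 3 - (Q + Q)*(Q + Q) = 3 - 2*Q*2*Q = 3 - 4*Q**2)
p(r, t) = -10*t (p(r, t) = -5*(t + t) = -10*t)
(p(H(-1), -6) - 8)**2 = (-10*(-6) - 8)**2 = (60 - 8)**2 = 52**2 = 2704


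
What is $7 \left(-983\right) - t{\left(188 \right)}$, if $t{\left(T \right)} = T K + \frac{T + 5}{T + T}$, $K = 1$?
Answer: $- \frac{2658137}{376} \approx -7069.5$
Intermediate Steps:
$t{\left(T \right)} = T + \frac{5 + T}{2 T}$ ($t{\left(T \right)} = T 1 + \frac{T + 5}{T + T} = T + \frac{5 + T}{2 T}$)
$7 \left(-983\right) - t{\left(188 \right)} = 7 \left(-983\right) - \left(\frac{1}{2} + 188 + \frac{5}{2 \cdot 188}\right) = -6881 - \left(\frac{1}{2} + 188 + \frac{5}{2} \cdot \frac{1}{188}\right) = -6881 - \left(\frac{1}{2} + 188 + \frac{5}{376}\right) = -6881 - \frac{70881}{376} = - \frac{2658137}{376}$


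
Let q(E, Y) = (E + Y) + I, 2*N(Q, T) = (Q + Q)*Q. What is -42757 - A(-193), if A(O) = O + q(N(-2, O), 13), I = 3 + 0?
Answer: -42584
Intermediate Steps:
I = 3
N(Q, T) = Q**2 (N(Q, T) = ((Q + Q)*Q)/2 = ((2*Q)*Q)/2 = (2*Q**2)/2 = Q**2)
q(E, Y) = 3 + E + Y (q(E, Y) = (E + Y) + 3 = 3 + E + Y)
A(O) = 20 + O (A(O) = O + (3 + (-2)**2 + 13) = O + (3 + 4 + 13) = O + 20 = 20 + O)
-42757 - A(-193) = -42757 - (20 - 193) = -42757 - 1*(-173) = -42757 + 173 = -42584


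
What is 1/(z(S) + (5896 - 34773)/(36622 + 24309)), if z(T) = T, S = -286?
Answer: -60931/17455143 ≈ -0.0034907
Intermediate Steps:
1/(z(S) + (5896 - 34773)/(36622 + 24309)) = 1/(-286 + (5896 - 34773)/(36622 + 24309)) = 1/(-286 - 28877/60931) = 1/(-17455143/60931) = -60931/17455143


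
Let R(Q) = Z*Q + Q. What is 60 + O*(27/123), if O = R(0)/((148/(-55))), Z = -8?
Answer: 60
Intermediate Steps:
R(Q) = -7*Q (R(Q) = -8*Q + Q = -7*Q)
O = 0 (O = (-7*0)/((148/(-55))) = 0/((148*(-1/55))) = 0/(-148/55) = 0*(-55/148) = 0)
60 + O*(27/123) = 60 + 0*(27/123) = 60 + 0*(27*(1/123)) = 60 + 0*(9/41) = 60 + 0 = 60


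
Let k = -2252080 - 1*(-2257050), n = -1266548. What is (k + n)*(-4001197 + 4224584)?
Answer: -281820124686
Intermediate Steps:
k = 4970 (k = -2252080 + 2257050 = 4970)
(k + n)*(-4001197 + 4224584) = (4970 - 1266548)*(-4001197 + 4224584) = -1261578*223387 = -281820124686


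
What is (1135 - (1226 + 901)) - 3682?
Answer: -4674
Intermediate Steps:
(1135 - (1226 + 901)) - 3682 = (1135 - 1*2127) - 3682 = (1135 - 2127) - 3682 = -992 - 3682 = -4674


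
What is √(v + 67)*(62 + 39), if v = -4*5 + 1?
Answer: 404*√3 ≈ 699.75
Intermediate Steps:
v = -19 (v = -20 + 1 = -19)
√(v + 67)*(62 + 39) = √(-19 + 67)*(62 + 39) = √48*101 = (4*√3)*101 = 404*√3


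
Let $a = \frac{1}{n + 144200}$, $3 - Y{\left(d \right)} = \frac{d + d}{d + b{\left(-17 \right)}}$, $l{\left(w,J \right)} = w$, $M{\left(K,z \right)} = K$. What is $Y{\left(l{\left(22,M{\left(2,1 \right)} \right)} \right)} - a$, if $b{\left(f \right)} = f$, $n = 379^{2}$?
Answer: $- \frac{8347394}{1439205} \approx -5.8$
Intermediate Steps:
$n = 143641$
$Y{\left(d \right)} = 3 - \frac{2 d}{-17 + d}$ ($Y{\left(d \right)} = 3 - \frac{d + d}{d - 17} = 3 - \frac{2 d}{-17 + d}$)
$a = \frac{1}{287841}$ ($a = \frac{1}{143641 + 144200} = \frac{1}{287841} \approx 3.4741 \cdot 10^{-6}$)
$Y{\left(l{\left(22,M{\left(2,1 \right)} \right)} \right)} - a = \frac{-51 + 22}{-17 + 22} - \frac{1}{287841} = \frac{1}{5} \left(-29\right) - \frac{1}{287841} = - \frac{29}{5} - \frac{1}{287841} = - \frac{8347394}{1439205}$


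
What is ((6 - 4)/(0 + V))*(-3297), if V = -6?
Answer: 1099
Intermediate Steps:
((6 - 4)/(0 + V))*(-3297) = ((6 - 4)/(0 - 6))*(-3297) = (2/(-6))*(-3297) = (2*(-1/6))*(-3297) = -1/3*(-3297) = 1099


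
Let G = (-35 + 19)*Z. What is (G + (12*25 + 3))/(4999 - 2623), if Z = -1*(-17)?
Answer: 31/2376 ≈ 0.013047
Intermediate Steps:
Z = 17
G = -272 (G = (-35 + 19)*17 = -16*17 = -272)
(G + (12*25 + 3))/(4999 - 2623) = (-272 + (12*25 + 3))/(4999 - 2623) = (-272 + (300 + 3))/2376 = (-272 + 303)*(1/2376) = 31*(1/2376) = 31/2376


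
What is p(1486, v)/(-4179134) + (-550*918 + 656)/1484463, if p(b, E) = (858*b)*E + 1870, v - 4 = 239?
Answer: -231014749735699/3101884897521 ≈ -74.476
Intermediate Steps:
v = 243 (v = 4 + 239 = 243)
p(b, E) = 1870 + 858*E*b (p(b, E) = 858*E*b + 1870 = 1870 + 858*E*b)
p(1486, v)/(-4179134) + (-550*918 + 656)/1484463 = (1870 + 858*243*1486)/(-4179134) + (-550*918 + 656)/1484463 = (1870 + 309822084)*(-1/4179134) + (-504900 + 656)*(1/1484463) = 309823954*(-1/4179134) - 504244*1/1484463 = -154911977/2089567 - 504244/1484463 = -231014749735699/3101884897521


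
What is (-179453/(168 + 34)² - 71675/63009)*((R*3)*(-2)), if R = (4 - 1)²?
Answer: 42695342331/142834402 ≈ 298.92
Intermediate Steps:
R = 9 (R = 3² = 9)
(-179453/(168 + 34)² - 71675/63009)*((R*3)*(-2)) = (-179453/(168 + 34)² - 71675/63009)*((9*3)*(-2)) = (-179453/(202²) - 71675*1/63009)*(27*(-2)) = (-179453/40804 - 71675/63009)*(-54) = -14231780777/2571019236*(-54) = 42695342331/142834402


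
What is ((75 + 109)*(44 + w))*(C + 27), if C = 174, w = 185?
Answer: 8469336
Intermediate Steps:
((75 + 109)*(44 + w))*(C + 27) = ((75 + 109)*(44 + 185))*(174 + 27) = (184*229)*201 = 42136*201 = 8469336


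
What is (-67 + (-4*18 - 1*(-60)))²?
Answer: 6241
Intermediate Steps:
(-67 + (-4*18 - 1*(-60)))² = (-67 + (-72 + 60))² = (-67 - 12)² = (-79)² = 6241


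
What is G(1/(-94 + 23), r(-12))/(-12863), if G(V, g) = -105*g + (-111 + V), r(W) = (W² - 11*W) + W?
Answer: 1976002/913273 ≈ 2.1637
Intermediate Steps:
r(W) = W² - 10*W
G(V, g) = -111 + V - 105*g
G(1/(-94 + 23), r(-12))/(-12863) = (-111 + 1/(-94 + 23) - (-1260)*(-10 - 12))/(-12863) = (-111 + 1/(-71) - (-1260)*(-22))*(-1/12863) = (-111 - 1/71 - 105*264)*(-1/12863) = (-111 - 1/71 - 27720)*(-1/12863) = -1976002/71*(-1/12863) = 1976002/913273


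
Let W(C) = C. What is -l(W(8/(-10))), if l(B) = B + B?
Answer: 8/5 ≈ 1.6000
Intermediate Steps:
l(B) = 2*B
-l(W(8/(-10))) = -2*8/(-10) = -2*8*(-1/10) = -2*(-4)/5 = -1*(-8/5) = 8/5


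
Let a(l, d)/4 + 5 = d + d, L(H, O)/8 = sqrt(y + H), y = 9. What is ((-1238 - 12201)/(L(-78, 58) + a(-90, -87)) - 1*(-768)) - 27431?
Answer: -3444267103/129268 + 13439*I*sqrt(69)/64634 ≈ -26644.0 + 1.7272*I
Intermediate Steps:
L(H, O) = 8*sqrt(9 + H)
a(l, d) = -20 + 8*d (a(l, d) = -20 + 4*(d + d) = -20 + 4*(2*d) = -20 + 8*d)
((-1238 - 12201)/(L(-78, 58) + a(-90, -87)) - 1*(-768)) - 27431 = ((-1238 - 12201)/(8*sqrt(9 - 78) + (-20 + 8*(-87))) - 1*(-768)) - 27431 = (-13439/(8*sqrt(-69) + (-20 - 696)) + 768) - 27431 = (-13439/(8*(I*sqrt(69)) - 716) + 768) - 27431 = (-13439/(8*I*sqrt(69) - 716) + 768) - 27431 = (-13439/(-716 + 8*I*sqrt(69)) + 768) - 27431 = (768 - 13439/(-716 + 8*I*sqrt(69))) - 27431 = -26663 - 13439/(-716 + 8*I*sqrt(69))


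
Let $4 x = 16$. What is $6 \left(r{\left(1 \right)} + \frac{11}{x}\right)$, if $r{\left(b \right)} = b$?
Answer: $\frac{45}{2} \approx 22.5$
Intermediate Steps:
$x = 4$ ($x = \frac{1}{4} \cdot 16 = 4$)
$6 \left(r{\left(1 \right)} + \frac{11}{x}\right) = 6 \left(1 + \frac{11}{4}\right) = 6 \cdot \frac{15}{4} = \frac{45}{2}$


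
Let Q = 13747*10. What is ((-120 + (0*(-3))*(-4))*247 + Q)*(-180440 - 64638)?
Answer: -26426760740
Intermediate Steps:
Q = 137470
((-120 + (0*(-3))*(-4))*247 + Q)*(-180440 - 64638) = ((-120 + (0*(-3))*(-4))*247 + 137470)*(-180440 - 64638) = ((-120 + 0*(-4))*247 + 137470)*(-245078) = ((-120 + 0)*247 + 137470)*(-245078) = (-120*247 + 137470)*(-245078) = (-29640 + 137470)*(-245078) = 107830*(-245078) = -26426760740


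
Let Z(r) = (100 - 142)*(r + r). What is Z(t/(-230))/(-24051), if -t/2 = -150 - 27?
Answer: -4956/921955 ≈ -0.0053755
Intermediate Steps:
t = 354 (t = -2*(-150 - 27) = -2*(-177) = 354)
Z(r) = -84*r
Z(t/(-230))/(-24051) = -29736/(-230)/(-24051) = -29736*(-1)/230*(-1/24051) = -84*(-177/115)*(-1/24051) = (14868/115)*(-1/24051) = -4956/921955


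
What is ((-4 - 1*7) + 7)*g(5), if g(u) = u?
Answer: -20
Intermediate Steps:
((-4 - 1*7) + 7)*g(5) = ((-4 - 1*7) + 7)*5 = ((-4 - 7) + 7)*5 = (-11 + 7)*5 = -4*5 = -20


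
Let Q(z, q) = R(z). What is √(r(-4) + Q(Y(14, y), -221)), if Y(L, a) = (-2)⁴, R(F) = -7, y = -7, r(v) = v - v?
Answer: I*√7 ≈ 2.6458*I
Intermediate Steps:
r(v) = 0
Y(L, a) = 16
Q(z, q) = -7
√(r(-4) + Q(Y(14, y), -221)) = √(0 - 7) = √(-7) = I*√7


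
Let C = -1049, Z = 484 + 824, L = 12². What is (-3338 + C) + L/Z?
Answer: -478171/109 ≈ -4386.9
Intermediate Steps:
L = 144
Z = 1308
(-3338 + C) + L/Z = (-3338 - 1049) + 144/1308 = -4387 + 144*(1/1308) = -4387 + 12/109 = -478171/109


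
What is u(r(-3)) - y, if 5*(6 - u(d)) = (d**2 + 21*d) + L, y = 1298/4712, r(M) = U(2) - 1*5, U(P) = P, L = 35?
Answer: 112199/11780 ≈ 9.5245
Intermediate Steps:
r(M) = -3 (r(M) = 2 - 1*5 = 2 - 5 = -3)
y = 649/2356 (y = 1298*(1/4712) = 649/2356 ≈ 0.27547)
u(d) = -1 - 21*d/5 - d**2/5 (u(d) = 6 - ((d**2 + 21*d) + 35)/5 = 6 - (35 + d**2 + 21*d)/5 = 6 + (-7 - 21*d/5 - d**2/5) = -1 - 21*d/5 - d**2/5)
u(r(-3)) - y = (-1 - 21/5*(-3) - 1/5*(-3)**2) - 1*649/2356 = (-1 + 63/5 - 1/5*9) - 649/2356 = (-1 + 63/5 - 9/5) - 649/2356 = 49/5 - 649/2356 = 112199/11780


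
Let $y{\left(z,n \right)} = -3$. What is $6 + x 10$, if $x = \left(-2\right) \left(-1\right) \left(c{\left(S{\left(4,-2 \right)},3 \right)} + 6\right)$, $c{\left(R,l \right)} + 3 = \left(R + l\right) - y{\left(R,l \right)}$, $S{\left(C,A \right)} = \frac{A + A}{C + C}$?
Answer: $176$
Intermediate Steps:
$S{\left(C,A \right)} = \frac{A}{C}$ ($S{\left(C,A \right)} = \frac{2 A}{2 C} = 2 A \frac{1}{2 C} = \frac{A}{C}$)
$c{\left(R,l \right)} = R + l$ ($c{\left(R,l \right)} = -3 - \left(-3 - R - l\right) = -3 + \left(\left(R + l\right) + 3\right) = -3 + \left(3 + R + l\right) = R + l$)
$x = 17$ ($x = \left(-2\right) \left(-1\right) \left(\left(- \frac{2}{4} + 3\right) + 6\right) = 2 \left(\left(\left(-2\right) \frac{1}{4} + 3\right) + 6\right) = 2 \left(\left(- \frac{1}{2} + 3\right) + 6\right) = 2 \left(\frac{5}{2} + 6\right) = 2 \cdot \frac{17}{2} = 17$)
$6 + x 10 = 6 + 17 \cdot 10 = 6 + 170 = 176$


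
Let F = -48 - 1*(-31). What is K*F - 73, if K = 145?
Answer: -2538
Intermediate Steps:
F = -17 (F = -48 + 31 = -17)
K*F - 73 = 145*(-17) - 73 = -2465 - 73 = -2538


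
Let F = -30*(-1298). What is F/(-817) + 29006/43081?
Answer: -1653876238/35197177 ≈ -46.989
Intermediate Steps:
F = 38940
F/(-817) + 29006/43081 = 38940/(-817) + 29006/43081 = 38940*(-1/817) + 29006*(1/43081) = -38940/817 + 29006/43081 = -1653876238/35197177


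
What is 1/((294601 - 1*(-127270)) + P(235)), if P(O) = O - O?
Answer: 1/421871 ≈ 2.3704e-6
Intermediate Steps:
P(O) = 0
1/((294601 - 1*(-127270)) + P(235)) = 1/((294601 - 1*(-127270)) + 0) = 1/((294601 + 127270) + 0) = 1/(421871 + 0) = 1/421871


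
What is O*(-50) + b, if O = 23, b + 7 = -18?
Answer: -1175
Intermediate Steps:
b = -25 (b = -7 - 18 = -25)
O*(-50) + b = 23*(-50) - 25 = -1150 - 25 = -1175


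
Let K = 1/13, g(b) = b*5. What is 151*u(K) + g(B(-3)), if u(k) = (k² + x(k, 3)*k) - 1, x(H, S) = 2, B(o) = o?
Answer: -23977/169 ≈ -141.88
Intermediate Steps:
g(b) = 5*b
K = 1/13 ≈ 0.076923
u(k) = -1 + k² + 2*k (u(k) = (k² + 2*k) - 1 = -1 + k² + 2*k)
151*u(K) + g(B(-3)) = 151*(-1 + (1/13)² + 2*(1/13)) + 5*(-3) = 151*(-1 + 1/169 + 2/13) - 15 = 151*(-142/169) - 15 = -21442/169 - 15 = -23977/169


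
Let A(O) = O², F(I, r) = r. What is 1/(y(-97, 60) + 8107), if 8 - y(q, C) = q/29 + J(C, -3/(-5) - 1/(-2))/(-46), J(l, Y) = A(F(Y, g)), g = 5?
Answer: 1334/10830597 ≈ 0.00012317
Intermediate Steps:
J(l, Y) = 25 (J(l, Y) = 5² = 25)
y(q, C) = 393/46 - q/29 (y(q, C) = 8 - (q/29 + 25/(-46)) = 8 - (q*(1/29) + 25*(-1/46)) = 8 - (q/29 - 25/46) = 8 - (-25/46 + q/29) = 8 + (25/46 - q/29) = 393/46 - q/29)
1/(y(-97, 60) + 8107) = 1/((393/46 - 1/29*(-97)) + 8107) = 1/((393/46 + 97/29) + 8107) = 1/(15859/1334 + 8107) = 1/(10830597/1334) = 1334/10830597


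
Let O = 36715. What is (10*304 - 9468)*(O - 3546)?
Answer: -213210332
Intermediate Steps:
(10*304 - 9468)*(O - 3546) = (10*304 - 9468)*(36715 - 3546) = (3040 - 9468)*33169 = -6428*33169 = -213210332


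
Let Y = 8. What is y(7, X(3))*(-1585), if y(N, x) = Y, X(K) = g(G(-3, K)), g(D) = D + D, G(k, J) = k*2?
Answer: -12680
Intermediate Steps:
G(k, J) = 2*k
g(D) = 2*D
X(K) = -12 (X(K) = 2*(2*(-3)) = 2*(-6) = -12)
y(N, x) = 8
y(7, X(3))*(-1585) = 8*(-1585) = -12680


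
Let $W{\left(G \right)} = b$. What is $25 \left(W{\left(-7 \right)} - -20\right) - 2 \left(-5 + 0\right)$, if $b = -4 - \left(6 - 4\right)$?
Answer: $360$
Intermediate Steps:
$b = -6$ ($b = -4 - \left(6 - 4\right) = -4 - 2 = -6$)
$W{\left(G \right)} = -6$
$25 \left(W{\left(-7 \right)} - -20\right) - 2 \left(-5 + 0\right) = 25 \left(-6 - -20\right) - 2 \left(-5 + 0\right) = 25 \left(-6 + 20\right) - -10 = 25 \cdot 14 + 10 = 350 + 10 = 360$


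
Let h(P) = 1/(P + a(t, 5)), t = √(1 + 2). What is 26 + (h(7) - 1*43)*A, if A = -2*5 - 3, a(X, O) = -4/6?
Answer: 11076/19 ≈ 582.95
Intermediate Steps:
t = √3 ≈ 1.7320
a(X, O) = -⅔ (a(X, O) = -4*⅙ = -⅔)
h(P) = 1/(-⅔ + P) (h(P) = 1/(P - ⅔) = 1/(-⅔ + P))
A = -13 (A = -10 - 3 = -13)
26 + (h(7) - 1*43)*A = 26 + (3/(-2 + 3*7) - 1*43)*(-13) = 26 + (3/(-2 + 21) - 43)*(-13) = 26 + (3/19 - 43)*(-13) = 26 - 814/19*(-13) = 26 + 10582/19 = 11076/19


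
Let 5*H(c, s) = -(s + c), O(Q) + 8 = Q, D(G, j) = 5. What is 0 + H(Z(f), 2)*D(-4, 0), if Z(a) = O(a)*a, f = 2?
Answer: 10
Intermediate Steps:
O(Q) = -8 + Q
Z(a) = a*(-8 + a) (Z(a) = (-8 + a)*a = a*(-8 + a))
H(c, s) = -c/5 - s/5 (H(c, s) = (-(s + c))/5 = (-(c + s))/5 = (-c - s)/5 = -c/5 - s/5)
0 + H(Z(f), 2)*D(-4, 0) = 0 + (-2*(-8 + 2)/5 - 1/5*2)*5 = 0 + (-2*(-6)/5 - 2/5)*5 = 0 + (-1/5*(-12) - 2/5)*5 = 0 + (12/5 - 2/5)*5 = 0 + 2*5 = 0 + 10 = 10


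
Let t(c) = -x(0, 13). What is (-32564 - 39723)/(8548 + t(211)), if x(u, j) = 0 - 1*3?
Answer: -72287/8551 ≈ -8.4536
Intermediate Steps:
x(u, j) = -3 (x(u, j) = 0 - 3 = -3)
t(c) = 3 (t(c) = -1*(-3) = 3)
(-32564 - 39723)/(8548 + t(211)) = (-32564 - 39723)/(8548 + 3) = -72287/8551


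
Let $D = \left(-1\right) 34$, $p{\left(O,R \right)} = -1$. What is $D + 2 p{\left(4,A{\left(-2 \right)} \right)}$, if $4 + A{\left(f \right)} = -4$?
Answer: $-36$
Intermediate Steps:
$A{\left(f \right)} = -8$ ($A{\left(f \right)} = -4 - 4 = -8$)
$D = -34$
$D + 2 p{\left(4,A{\left(-2 \right)} \right)} = -34 + 2 \left(-1\right) = -34 - 2 = -36$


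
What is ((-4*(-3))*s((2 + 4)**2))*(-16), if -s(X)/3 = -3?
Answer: -1728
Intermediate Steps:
s(X) = 9 (s(X) = -3*(-3) = 9)
((-4*(-3))*s((2 + 4)**2))*(-16) = (-4*(-3)*9)*(-16) = (12*9)*(-16) = 108*(-16) = -1728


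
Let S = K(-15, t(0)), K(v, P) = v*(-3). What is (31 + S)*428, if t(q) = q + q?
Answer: 32528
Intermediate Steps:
t(q) = 2*q
K(v, P) = -3*v
S = 45 (S = -3*(-15) = 45)
(31 + S)*428 = (31 + 45)*428 = 76*428 = 32528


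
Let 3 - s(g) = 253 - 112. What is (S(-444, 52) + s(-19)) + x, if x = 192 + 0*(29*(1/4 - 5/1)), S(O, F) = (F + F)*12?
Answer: 1302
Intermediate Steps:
S(O, F) = 24*F (S(O, F) = (2*F)*12 = 24*F)
s(g) = -138 (s(g) = 3 - (253 - 112) = 3 - 1*141 = 3 - 141 = -138)
x = 192 (x = 192 + 0*(29*(1*(¼) - 5*1)) = 192 + 0*(29*(¼ - 5)) = 192 + 0*(29*(-19/4)) = 192 + 0*(-551/4) = 192 + 0 = 192)
(S(-444, 52) + s(-19)) + x = (24*52 - 138) + 192 = (1248 - 138) + 192 = 1110 + 192 = 1302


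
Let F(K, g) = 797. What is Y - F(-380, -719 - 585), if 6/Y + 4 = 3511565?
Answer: -2798714111/3511561 ≈ -797.00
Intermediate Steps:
Y = 6/3511561 (Y = 6/(-4 + 3511565) = 6/3511561 ≈ 1.7086e-6)
Y - F(-380, -719 - 585) = 6/3511561 - 1*797 = 6/3511561 - 797 = -2798714111/3511561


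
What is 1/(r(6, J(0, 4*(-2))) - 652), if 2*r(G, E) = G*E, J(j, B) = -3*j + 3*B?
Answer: -1/724 ≈ -0.0013812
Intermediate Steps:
r(G, E) = E*G/2 (r(G, E) = (G*E)/2 = (E*G)/2 = E*G/2)
1/(r(6, J(0, 4*(-2))) - 652) = 1/((½)*(-3*0 + 3*(4*(-2)))*6 - 652) = 1/((½)*(0 + 3*(-8))*6 - 652) = 1/((½)*(0 - 24)*6 - 652) = 1/((½)*(-24)*6 - 652) = 1/(-72 - 652) = 1/(-724) = -1/724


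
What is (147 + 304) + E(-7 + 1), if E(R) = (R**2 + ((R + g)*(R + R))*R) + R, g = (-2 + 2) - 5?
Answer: -311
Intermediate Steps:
g = -5 (g = 0 - 5 = -5)
E(R) = R + R**2 + 2*R**2*(-5 + R) (E(R) = (R**2 + ((R - 5)*(R + R))*R) + R = (R**2 + ((-5 + R)*(2*R))*R) + R = (R**2 + (2*R*(-5 + R))*R) + R = (R**2 + 2*R**2*(-5 + R)) + R = R + R**2 + 2*R**2*(-5 + R))
(147 + 304) + E(-7 + 1) = (147 + 304) + (-7 + 1)*(1 - 9*(-7 + 1) + 2*(-7 + 1)**2) = 451 - 6*(1 - 9*(-6) + 2*(-6)**2) = 451 - 6*(1 + 54 + 2*36) = 451 - 6*(1 + 54 + 72) = 451 - 6*127 = 451 - 762 = -311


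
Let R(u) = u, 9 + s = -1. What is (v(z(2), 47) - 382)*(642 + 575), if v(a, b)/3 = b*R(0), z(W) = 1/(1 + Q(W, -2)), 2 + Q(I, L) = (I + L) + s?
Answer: -464894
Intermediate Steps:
s = -10 (s = -9 - 1 = -10)
Q(I, L) = -12 + I + L (Q(I, L) = -2 + ((I + L) - 10) = -2 + (-10 + I + L) = -12 + I + L)
z(W) = 1/(-13 + W) (z(W) = 1/(1 + (-12 + W - 2)) = 1/(1 + (-14 + W)) = 1/(-13 + W))
v(a, b) = 0 (v(a, b) = 3*(b*0) = 3*0 = 0)
(v(z(2), 47) - 382)*(642 + 575) = (0 - 382)*(642 + 575) = -382*1217 = -464894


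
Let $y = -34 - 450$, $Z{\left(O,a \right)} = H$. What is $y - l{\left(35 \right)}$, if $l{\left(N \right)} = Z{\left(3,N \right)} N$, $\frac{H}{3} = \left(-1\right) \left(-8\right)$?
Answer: $-1324$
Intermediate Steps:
$H = 24$ ($H = 3 \left(\left(-1\right) \left(-8\right)\right) = 3 \cdot 8 = 24$)
$Z{\left(O,a \right)} = 24$
$l{\left(N \right)} = 24 N$
$y = -484$ ($y = -34 - 450 = -484$)
$y - l{\left(35 \right)} = -484 - 24 \cdot 35 = -484 - 840 = -1324$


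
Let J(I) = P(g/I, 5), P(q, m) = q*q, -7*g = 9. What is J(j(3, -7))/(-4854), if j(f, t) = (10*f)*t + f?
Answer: -1/125820534 ≈ -7.9478e-9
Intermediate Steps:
g = -9/7 (g = -⅐*9 = -9/7 ≈ -1.2857)
j(f, t) = f + 10*f*t (j(f, t) = 10*f*t + f = f + 10*f*t)
P(q, m) = q²
J(I) = 81/(49*I²) (J(I) = (-9/(7*I))² = 81/(49*I²))
J(j(3, -7))/(-4854) = (81/(49*(3*(1 + 10*(-7)))²))/(-4854) = (81/(49*(3*(1 - 70))²))*(-1/4854) = (81/(49*(3*(-69))²))*(-1/4854) = ((81/49)/(-207)²)*(-1/4854) = ((81/49)*(1/42849))*(-1/4854) = (1/25921)*(-1/4854) = -1/125820534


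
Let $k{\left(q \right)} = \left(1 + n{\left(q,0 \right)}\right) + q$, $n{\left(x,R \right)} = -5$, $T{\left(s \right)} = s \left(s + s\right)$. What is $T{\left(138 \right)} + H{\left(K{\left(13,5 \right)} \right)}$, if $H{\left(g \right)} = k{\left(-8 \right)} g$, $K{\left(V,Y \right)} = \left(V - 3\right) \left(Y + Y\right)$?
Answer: $36888$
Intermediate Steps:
$T{\left(s \right)} = 2 s^{2}$ ($T{\left(s \right)} = s 2 s = 2 s^{2}$)
$K{\left(V,Y \right)} = 2 Y \left(-3 + V\right)$ ($K{\left(V,Y \right)} = \left(-3 + V\right) 2 Y = 2 Y \left(-3 + V\right)$)
$k{\left(q \right)} = -4 + q$ ($k{\left(q \right)} = \left(1 - 5\right) + q = -4 + q$)
$H{\left(g \right)} = - 12 g$ ($H{\left(g \right)} = \left(-4 - 8\right) g = - 12 g$)
$T{\left(138 \right)} + H{\left(K{\left(13,5 \right)} \right)} = 2 \cdot 138^{2} - 12 \cdot 2 \cdot 5 \left(-3 + 13\right) = 2 \cdot 19044 - 12 \cdot 2 \cdot 5 \cdot 10 = 38088 - 1200 = 36888$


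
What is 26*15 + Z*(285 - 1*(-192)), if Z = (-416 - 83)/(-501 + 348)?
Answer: 33077/17 ≈ 1945.7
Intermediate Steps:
Z = 499/153 (Z = -499/(-153) = -499*(-1/153) = 499/153 ≈ 3.2614)
26*15 + Z*(285 - 1*(-192)) = 26*15 + 499*(285 - 1*(-192))/153 = 390 + 499*(285 + 192)/153 = 390 + (499/153)*477 = 390 + 26447/17 = 33077/17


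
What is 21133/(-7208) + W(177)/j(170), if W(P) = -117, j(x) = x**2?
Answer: -8993927/3063400 ≈ -2.9359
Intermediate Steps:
21133/(-7208) + W(177)/j(170) = 21133/(-7208) - 117/(170**2) = 21133*(-1/7208) - 117/28900 = -21133/7208 - 117*1/28900 = -21133/7208 - 117/28900 = -8993927/3063400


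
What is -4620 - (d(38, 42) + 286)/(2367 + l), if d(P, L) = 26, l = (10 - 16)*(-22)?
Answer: -3848564/833 ≈ -4620.1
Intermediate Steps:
l = 132 (l = -6*(-22) = 132)
-4620 - (d(38, 42) + 286)/(2367 + l) = -4620 - (26 + 286)/(2367 + 132) = -4620 - 312/2499 = -4620 - 1*104/833 = -4620 - 104/833 = -3848564/833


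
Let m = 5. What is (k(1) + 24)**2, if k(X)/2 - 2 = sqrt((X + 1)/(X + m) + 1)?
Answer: 2368/3 + 224*sqrt(3)/3 ≈ 918.66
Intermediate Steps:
k(X) = 4 + 2*sqrt(1 + (1 + X)/(5 + X)) (k(X) = 4 + 2*sqrt((X + 1)/(X + 5) + 1) = 4 + 2*sqrt((1 + X)/(5 + X) + 1) = 4 + 2*sqrt(1 + (1 + X)/(5 + X)))
(k(1) + 24)**2 = ((4 + 2*sqrt(2)*sqrt((3 + 1)/(5 + 1))) + 24)**2 = ((4 + 2*sqrt(2)*sqrt(4/6)) + 24)**2 = ((4 + 2*sqrt(2)*sqrt((1/6)*4)) + 24)**2 = ((4 + 2*sqrt(2)*sqrt(2/3)) + 24)**2 = ((4 + 2*sqrt(2)*(sqrt(6)/3)) + 24)**2 = ((4 + 4*sqrt(3)/3) + 24)**2 = (28 + 4*sqrt(3)/3)**2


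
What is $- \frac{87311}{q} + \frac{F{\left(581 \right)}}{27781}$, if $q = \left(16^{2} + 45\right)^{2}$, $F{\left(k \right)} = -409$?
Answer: $- \frac{351806100}{359569483} \approx -0.97841$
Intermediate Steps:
$q = 90601$ ($q = \left(256 + 45\right)^{2} = 301^{2} = 90601$)
$- \frac{87311}{q} + \frac{F{\left(581 \right)}}{27781} = - \frac{87311}{90601} - \frac{409}{27781} = \left(-87311\right) \frac{1}{90601} - \frac{409}{27781} = - \frac{12473}{12943} - \frac{409}{27781} = - \frac{351806100}{359569483}$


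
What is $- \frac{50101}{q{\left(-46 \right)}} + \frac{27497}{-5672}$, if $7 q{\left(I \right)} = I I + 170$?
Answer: $- \frac{1026034123}{6483096} \approx -158.26$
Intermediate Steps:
$q{\left(I \right)} = \frac{170}{7} + \frac{I^{2}}{7}$ ($q{\left(I \right)} = \frac{I I + 170}{7} = \frac{I^{2} + 170}{7} = \frac{170 + I^{2}}{7} = \frac{170}{7} + \frac{I^{2}}{7}$)
$- \frac{50101}{q{\left(-46 \right)}} + \frac{27497}{-5672} = - \frac{50101}{\frac{170}{7} + \frac{\left(-46\right)^{2}}{7}} + \frac{27497}{-5672} = - \frac{50101}{\frac{170}{7} + \frac{1}{7} \cdot 2116} + 27497 \left(- \frac{1}{5672}\right) = - \frac{50101}{\frac{170}{7} + \frac{2116}{7}} - \frac{27497}{5672} = - \frac{50101}{\frac{2286}{7}} - \frac{27497}{5672} = \left(-50101\right) \frac{7}{2286} - \frac{27497}{5672} = - \frac{350707}{2286} - \frac{27497}{5672} = - \frac{1026034123}{6483096}$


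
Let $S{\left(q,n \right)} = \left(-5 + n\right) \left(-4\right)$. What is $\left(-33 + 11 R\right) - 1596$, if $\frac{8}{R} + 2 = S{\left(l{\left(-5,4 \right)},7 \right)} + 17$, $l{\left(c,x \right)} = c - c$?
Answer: $- \frac{11315}{7} \approx -1616.4$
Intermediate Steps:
$l{\left(c,x \right)} = 0$
$S{\left(q,n \right)} = 20 - 4 n$
$R = \frac{8}{7}$ ($R = \frac{8}{-2 + \left(\left(20 - 28\right) + 17\right)} = \frac{8}{-2 + \left(-8 + 17\right)} = \frac{8}{-2 + 9} = \frac{8}{7} \approx 1.1429$)
$\left(-33 + 11 R\right) - 1596 = \left(-33 + 11 \cdot \frac{8}{7}\right) - 1596 = \left(-33 + \frac{88}{7}\right) - 1596 = - \frac{143}{7} - 1596 = - \frac{11315}{7}$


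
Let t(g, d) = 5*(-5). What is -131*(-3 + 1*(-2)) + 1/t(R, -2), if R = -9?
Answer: 16374/25 ≈ 654.96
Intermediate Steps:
t(g, d) = -25
-131*(-3 + 1*(-2)) + 1/t(R, -2) = -131*(-3 + 1*(-2)) + 1/(-25) = -131*(-3 - 2) - 1/25 = -131*(-5) - 1/25 = 655 - 1/25 = 16374/25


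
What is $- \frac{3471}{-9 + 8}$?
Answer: $3471$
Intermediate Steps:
$- \frac{3471}{-9 + 8} = - \frac{3471}{-1} = \left(-3471\right) \left(-1\right) = 3471$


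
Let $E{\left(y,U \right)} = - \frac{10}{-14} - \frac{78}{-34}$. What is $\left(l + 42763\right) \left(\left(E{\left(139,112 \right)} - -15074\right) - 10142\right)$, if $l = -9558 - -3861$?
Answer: $\frac{21767601556}{119} \approx 1.8292 \cdot 10^{8}$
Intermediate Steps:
$l = -5697$ ($l = -9558 + 3861 = -5697$)
$E{\left(y,U \right)} = \frac{358}{119}$ ($E{\left(y,U \right)} = \left(-10\right) \left(- \frac{1}{14}\right) - - \frac{39}{17} = \frac{5}{7} + \frac{39}{17} = \frac{358}{119}$)
$\left(l + 42763\right) \left(\left(E{\left(139,112 \right)} - -15074\right) - 10142\right) = \left(-5697 + 42763\right) \left(\left(\frac{358}{119} - -15074\right) - 10142\right) = 37066 \left(\left(\frac{358}{119} + 15074\right) - 10142\right) = 37066 \left(\frac{1794164}{119} - 10142\right) = 37066 \cdot \frac{587266}{119} = \frac{21767601556}{119}$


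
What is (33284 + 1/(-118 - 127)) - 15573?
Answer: 4339194/245 ≈ 17711.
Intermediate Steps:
(33284 + 1/(-118 - 127)) - 15573 = (33284 + 1/(-245)) - 15573 = (33284 - 1/245) - 15573 = 8154579/245 - 15573 = 4339194/245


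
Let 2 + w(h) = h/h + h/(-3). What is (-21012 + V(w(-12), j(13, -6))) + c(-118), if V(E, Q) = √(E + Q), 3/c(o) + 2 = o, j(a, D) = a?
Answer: -840321/40 ≈ -21008.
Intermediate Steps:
c(o) = 3/(-2 + o)
w(h) = -1 - h/3 (w(h) = -2 + (h/h + h/(-3)) = -2 + (1 + h*(-⅓)) = -2 + (1 - h/3) = -1 - h/3)
(-21012 + V(w(-12), j(13, -6))) + c(-118) = (-21012 + √((-1 - ⅓*(-12)) + 13)) + 3/(-2 - 118) = (-21012 + √((-1 + 4) + 13)) + 3/(-120) = (-21012 + √(3 + 13)) + 3*(-1/120) = (-21012 + √16) - 1/40 = (-21012 + 4) - 1/40 = -21008 - 1/40 = -840321/40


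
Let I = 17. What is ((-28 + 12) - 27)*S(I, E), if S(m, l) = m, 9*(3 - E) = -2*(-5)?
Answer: -731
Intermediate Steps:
E = 17/9 (E = 3 - (-2)*(-5)/9 = 3 - ⅑*10 = 3 - 10/9 = 17/9 ≈ 1.8889)
((-28 + 12) - 27)*S(I, E) = ((-28 + 12) - 27)*17 = (-16 - 27)*17 = -43*17 = -731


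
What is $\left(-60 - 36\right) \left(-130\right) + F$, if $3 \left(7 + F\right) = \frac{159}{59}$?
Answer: $\frac{735960}{59} \approx 12474.0$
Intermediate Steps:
$F = - \frac{360}{59}$ ($F = -7 + \frac{159 \cdot \frac{1}{59}}{3} = -7 + \frac{1}{3} \cdot \frac{159}{59} = -7 + \frac{53}{59} = - \frac{360}{59} \approx -6.1017$)
$\left(-60 - 36\right) \left(-130\right) + F = \left(-60 - 36\right) \left(-130\right) - \frac{360}{59} = \left(-96\right) \left(-130\right) - \frac{360}{59} = 12480 - \frac{360}{59} = \frac{735960}{59}$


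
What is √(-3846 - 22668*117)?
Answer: I*√2656002 ≈ 1629.7*I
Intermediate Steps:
√(-3846 - 22668*117) = √(-3846 - 2652156) = √(-2656002) = I*√2656002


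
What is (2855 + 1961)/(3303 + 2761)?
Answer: 301/379 ≈ 0.79420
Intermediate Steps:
(2855 + 1961)/(3303 + 2761) = 4816/6064 = 4816*(1/6064) = 301/379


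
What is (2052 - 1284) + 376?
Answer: 1144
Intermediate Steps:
(2052 - 1284) + 376 = 768 + 376 = 1144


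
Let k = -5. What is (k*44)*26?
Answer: -5720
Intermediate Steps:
(k*44)*26 = -5*44*26 = -220*26 = -5720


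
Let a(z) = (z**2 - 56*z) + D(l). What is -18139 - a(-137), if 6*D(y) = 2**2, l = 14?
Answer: -133742/3 ≈ -44581.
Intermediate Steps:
D(y) = 2/3 (D(y) = (1/6)*2**2 = (1/6)*4 = 2/3)
a(z) = 2/3 + z**2 - 56*z (a(z) = (z**2 - 56*z) + 2/3 = 2/3 + z**2 - 56*z)
-18139 - a(-137) = -18139 - (2/3 + (-137)**2 - 56*(-137)) = -18139 - (2/3 + 18769 + 7672) = -18139 - 1*79325/3 = -18139 - 79325/3 = -133742/3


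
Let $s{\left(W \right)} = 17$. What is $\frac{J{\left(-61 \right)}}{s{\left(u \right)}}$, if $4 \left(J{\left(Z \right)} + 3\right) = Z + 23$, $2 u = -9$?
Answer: $- \frac{25}{34} \approx -0.73529$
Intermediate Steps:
$u = - \frac{9}{2}$ ($u = \frac{1}{2} \left(-9\right) = - \frac{9}{2} \approx -4.5$)
$J{\left(Z \right)} = \frac{11}{4} + \frac{Z}{4}$ ($J{\left(Z \right)} = -3 + \frac{Z + 23}{4} = -3 + \frac{23 + Z}{4} = -3 + \left(\frac{23}{4} + \frac{Z}{4}\right) = \frac{11}{4} + \frac{Z}{4}$)
$\frac{J{\left(-61 \right)}}{s{\left(u \right)}} = \frac{\frac{11}{4} + \frac{1}{4} \left(-61\right)}{17} = \left(\frac{11}{4} - \frac{61}{4}\right) \frac{1}{17} = \left(- \frac{25}{2}\right) \frac{1}{17} = - \frac{25}{34}$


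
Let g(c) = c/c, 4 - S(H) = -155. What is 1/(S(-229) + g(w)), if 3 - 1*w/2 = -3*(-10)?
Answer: 1/160 ≈ 0.0062500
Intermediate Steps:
S(H) = 159 (S(H) = 4 - 1*(-155) = 4 + 155 = 159)
w = -54 (w = 6 - (-6)*(-10) = 6 - 2*30 = 6 - 60 = -54)
g(c) = 1
1/(S(-229) + g(w)) = 1/(159 + 1) = 1/160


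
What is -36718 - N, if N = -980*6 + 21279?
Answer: -52117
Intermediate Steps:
N = 15399 (N = -5880 + 21279 = 15399)
-36718 - N = -36718 - 1*15399 = -36718 - 15399 = -52117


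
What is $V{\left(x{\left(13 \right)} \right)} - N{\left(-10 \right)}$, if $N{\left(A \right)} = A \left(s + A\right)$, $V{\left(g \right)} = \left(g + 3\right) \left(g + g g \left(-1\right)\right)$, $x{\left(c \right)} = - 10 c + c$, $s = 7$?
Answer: $1573854$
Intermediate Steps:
$x{\left(c \right)} = - 9 c$
$V{\left(g \right)} = \left(3 + g\right) \left(g - g^{2}\right)$ ($V{\left(g \right)} = \left(3 + g\right) \left(g + g^{2} \left(-1\right)\right) = \left(3 + g\right) \left(g - g^{2}\right)$)
$N{\left(A \right)} = A \left(7 + A\right)$
$V{\left(x{\left(13 \right)} \right)} - N{\left(-10 \right)} = \left(-9\right) 13 \left(3 - \left(\left(-9\right) 13\right)^{2} - 2 \left(\left(-9\right) 13\right)\right) - - 10 \left(7 - 10\right) = - 117 \left(3 - \left(-117\right)^{2} - -234\right) - \left(-10\right) \left(-3\right) = - 117 \left(3 - 13689 + 234\right) - 30 = \left(-117\right) \left(-13452\right) - 30 = 1573884 - 30 = 1573854$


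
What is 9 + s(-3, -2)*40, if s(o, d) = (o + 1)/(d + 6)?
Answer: -11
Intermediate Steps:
s(o, d) = (1 + o)/(6 + d)
9 + s(-3, -2)*40 = 9 + ((1 - 3)/(6 - 2))*40 = 9 + (-2/4)*40 = 9 + ((¼)*(-2))*40 = 9 - ½*40 = 9 - 20 = -11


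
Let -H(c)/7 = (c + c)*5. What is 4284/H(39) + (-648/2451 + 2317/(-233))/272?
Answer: -5407691189/3365582480 ≈ -1.6068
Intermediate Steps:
H(c) = -70*c (H(c) = -7*(c + c)*5 = -7*2*c*5 = -70*c)
4284/H(39) + (-648/2451 + 2317/(-233))/272 = 4284/((-70*39)) + (-648/2451 + 2317/(-233))/272 = 4284/(-2730) + (-648*1/2451 + 2317*(-1/233))*(1/272) = 4284*(-1/2730) + (-216/817 - 2317/233)*(1/272) = -102/65 - 1943317/190361*1/272 = -102/65 - 1943317/51778192 = -5407691189/3365582480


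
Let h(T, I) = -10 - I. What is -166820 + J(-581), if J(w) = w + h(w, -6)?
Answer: -167405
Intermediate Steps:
J(w) = -4 + w (J(w) = w + (-10 - 1*(-6)) = w + (-10 + 6) = w - 4 = -4 + w)
-166820 + J(-581) = -166820 + (-4 - 581) = -166820 - 585 = -167405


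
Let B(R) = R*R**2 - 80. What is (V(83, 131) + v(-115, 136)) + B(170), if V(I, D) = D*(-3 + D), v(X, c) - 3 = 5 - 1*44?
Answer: 4929652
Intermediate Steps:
B(R) = -80 + R**3 (B(R) = R**3 - 80 = -80 + R**3)
v(X, c) = -36 (v(X, c) = 3 + (5 - 1*44) = 3 + (5 - 44) = 3 - 39 = -36)
(V(83, 131) + v(-115, 136)) + B(170) = (131*(-3 + 131) - 36) + (-80 + 170**3) = (131*128 - 36) + (-80 + 4913000) = (16768 - 36) + 4912920 = 16732 + 4912920 = 4929652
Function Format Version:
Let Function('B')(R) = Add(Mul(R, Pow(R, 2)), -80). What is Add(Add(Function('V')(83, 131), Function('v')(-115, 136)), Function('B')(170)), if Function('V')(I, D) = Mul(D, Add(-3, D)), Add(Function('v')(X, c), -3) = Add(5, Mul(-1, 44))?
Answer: 4929652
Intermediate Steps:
Function('B')(R) = Add(-80, Pow(R, 3)) (Function('B')(R) = Add(Pow(R, 3), -80) = Add(-80, Pow(R, 3)))
Function('v')(X, c) = -36 (Function('v')(X, c) = Add(3, Add(5, Mul(-1, 44))) = Add(3, Add(5, -44)) = Add(3, -39) = -36)
Add(Add(Function('V')(83, 131), Function('v')(-115, 136)), Function('B')(170)) = Add(Add(Mul(131, Add(-3, 131)), -36), Add(-80, Pow(170, 3))) = Add(Add(Mul(131, 128), -36), Add(-80, 4913000)) = Add(Add(16768, -36), 4912920) = Add(16732, 4912920) = 4929652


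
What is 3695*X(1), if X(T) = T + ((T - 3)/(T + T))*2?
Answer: -3695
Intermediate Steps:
X(T) = T + (-3 + T)/T (X(T) = T + ((-3 + T)/((2*T)))*2 = T + ((-3 + T)*(1/(2*T)))*2 = T + ((-3 + T)/(2*T))*2 = T + (-3 + T)/T)
3695*X(1) = 3695*(1 + 1 - 3/1) = 3695*(1 + 1 - 3*1) = 3695*(1 + 1 - 3) = 3695*(-1) = -3695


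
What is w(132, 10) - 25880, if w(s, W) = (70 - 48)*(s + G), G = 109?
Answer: -20578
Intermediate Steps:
w(s, W) = 2398 + 22*s (w(s, W) = (70 - 48)*(s + 109) = 22*(109 + s) = 2398 + 22*s)
w(132, 10) - 25880 = (2398 + 22*132) - 25880 = (2398 + 2904) - 25880 = 5302 - 25880 = -20578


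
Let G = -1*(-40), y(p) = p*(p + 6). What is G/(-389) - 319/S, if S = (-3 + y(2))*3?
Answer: -125651/15171 ≈ -8.2823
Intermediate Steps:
y(p) = p*(6 + p)
G = 40
S = 39 (S = (-3 + 2*(6 + 2))*3 = (-3 + 2*8)*3 = (-3 + 16)*3 = 13*3 = 39)
G/(-389) - 319/S = 40/(-389) - 319/39 = 40*(-1/389) - 319*1/39 = -40/389 - 319/39 = -125651/15171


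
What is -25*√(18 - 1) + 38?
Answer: 38 - 25*√17 ≈ -65.078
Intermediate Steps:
-25*√(18 - 1) + 38 = -25*√17 + 38 = 38 - 25*√17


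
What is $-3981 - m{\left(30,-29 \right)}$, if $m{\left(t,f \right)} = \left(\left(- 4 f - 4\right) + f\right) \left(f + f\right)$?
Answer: $833$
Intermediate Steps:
$m{\left(t,f \right)} = 2 f \left(-4 - 3 f\right)$ ($m{\left(t,f \right)} = \left(\left(-4 - 4 f\right) + f\right) 2 f = \left(-4 - 3 f\right) 2 f = 2 f \left(-4 - 3 f\right)$)
$-3981 - m{\left(30,-29 \right)} = -3981 - \left(-2\right) \left(-29\right) \left(4 + 3 \left(-29\right)\right) = -3981 - \left(-2\right) \left(-29\right) \left(4 - 87\right) = -3981 - \left(-2\right) \left(-29\right) \left(-83\right) = -3981 - -4814 = -3981 + 4814 = 833$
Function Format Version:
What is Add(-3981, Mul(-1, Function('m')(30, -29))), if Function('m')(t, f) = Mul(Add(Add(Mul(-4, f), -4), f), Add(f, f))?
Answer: 833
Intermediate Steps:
Function('m')(t, f) = Mul(2, f, Add(-4, Mul(-3, f))) (Function('m')(t, f) = Mul(Add(Add(-4, Mul(-4, f)), f), Mul(2, f)) = Mul(Add(-4, Mul(-3, f)), Mul(2, f)) = Mul(2, f, Add(-4, Mul(-3, f))))
Add(-3981, Mul(-1, Function('m')(30, -29))) = Add(-3981, Mul(-1, Mul(-2, -29, Add(4, Mul(3, -29))))) = Add(-3981, Mul(-1, Mul(-2, -29, Add(4, -87)))) = Add(-3981, Mul(-1, Mul(-2, -29, -83))) = Add(-3981, Mul(-1, -4814)) = Add(-3981, 4814) = 833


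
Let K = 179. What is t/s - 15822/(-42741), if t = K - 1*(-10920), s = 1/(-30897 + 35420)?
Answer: 79467830577/1583 ≈ 5.0201e+7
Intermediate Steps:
s = 1/4523 ≈ 0.00022109
t = 11099 (t = 179 - 1*(-10920) = 179 + 10920 = 11099)
t/s - 15822/(-42741) = 11099/(1/4523) - 15822/(-42741) = 11099*4523 - 15822*(-1/42741) = 50200777 + 586/1583 = 79467830577/1583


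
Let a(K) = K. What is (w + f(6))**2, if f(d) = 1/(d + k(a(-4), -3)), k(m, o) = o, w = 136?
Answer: 167281/9 ≈ 18587.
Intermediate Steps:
f(d) = 1/(-3 + d) (f(d) = 1/(d - 3) = 1/(-3 + d))
(w + f(6))**2 = (136 + 1/(-3 + 6))**2 = (136 + 1/3)**2 = (409/3)**2 = 167281/9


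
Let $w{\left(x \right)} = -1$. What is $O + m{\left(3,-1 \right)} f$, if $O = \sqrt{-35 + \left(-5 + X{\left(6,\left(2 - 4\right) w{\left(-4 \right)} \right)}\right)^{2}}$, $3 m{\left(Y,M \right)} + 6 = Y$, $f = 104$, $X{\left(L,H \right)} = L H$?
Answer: $-104 + \sqrt{14} \approx -100.26$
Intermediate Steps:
$X{\left(L,H \right)} = H L$
$m{\left(Y,M \right)} = -2 + \frac{Y}{3}$
$O = \sqrt{14}$ ($O = \sqrt{-35 + \left(-5 + \left(2 - 4\right) \left(-1\right) 6\right)^{2}} = \sqrt{-35 + \left(-5 + \left(-2\right) \left(-1\right) 6\right)^{2}} = \sqrt{-35 + \left(-5 + 2 \cdot 6\right)^{2}} = \sqrt{-35 + \left(-5 + 12\right)^{2}} = \sqrt{-35 + 7^{2}} = \sqrt{-35 + 49} = \sqrt{14} \approx 3.7417$)
$O + m{\left(3,-1 \right)} f = \sqrt{14} + \left(-2 + \frac{1}{3} \cdot 3\right) 104 = \sqrt{14} + \left(-2 + 1\right) 104 = \sqrt{14} - 104 = -104 + \sqrt{14}$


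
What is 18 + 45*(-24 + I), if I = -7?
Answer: -1377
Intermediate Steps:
18 + 45*(-24 + I) = 18 + 45*(-24 - 7) = 18 + 45*(-31) = 18 - 1395 = -1377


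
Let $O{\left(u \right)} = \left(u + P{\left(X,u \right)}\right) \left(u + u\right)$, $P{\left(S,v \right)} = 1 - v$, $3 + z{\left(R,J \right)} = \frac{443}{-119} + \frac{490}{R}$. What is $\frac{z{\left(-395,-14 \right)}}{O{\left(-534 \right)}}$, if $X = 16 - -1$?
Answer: $\frac{12477}{1673378} \approx 0.0074562$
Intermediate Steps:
$X = 17$ ($X = 16 + 1 = 17$)
$z{\left(R,J \right)} = - \frac{800}{119} + \frac{490}{R}$ ($z{\left(R,J \right)} = -3 + \left(\frac{443}{-119} + \frac{490}{R}\right) = -3 + \left(443 \left(- \frac{1}{119}\right) + \frac{490}{R}\right) = -3 - \left(\frac{443}{119} - \frac{490}{R}\right) = - \frac{800}{119} + \frac{490}{R}$)
$O{\left(u \right)} = 2 u$ ($O{\left(u \right)} = \left(u - \left(-1 + u\right)\right) \left(u + u\right) = 1 \cdot 2 u = 2 u$)
$\frac{z{\left(-395,-14 \right)}}{O{\left(-534 \right)}} = \frac{- \frac{800}{119} + \frac{490}{-395}}{2 \left(-534\right)} = \frac{- \frac{800}{119} + 490 \left(- \frac{1}{395}\right)}{-1068} = \left(- \frac{800}{119} - \frac{98}{79}\right) \left(- \frac{1}{1068}\right) = \left(- \frac{74862}{9401}\right) \left(- \frac{1}{1068}\right) = \frac{12477}{1673378}$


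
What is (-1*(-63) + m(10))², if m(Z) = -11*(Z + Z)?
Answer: 24649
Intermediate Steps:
m(Z) = -22*Z
(-1*(-63) + m(10))² = (-1*(-63) - 22*10)² = (63 - 220)² = (-157)² = 24649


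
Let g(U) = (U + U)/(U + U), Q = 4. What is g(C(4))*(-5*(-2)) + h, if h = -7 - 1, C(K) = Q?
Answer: 2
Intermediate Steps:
C(K) = 4
g(U) = 1 (g(U) = (2*U)/((2*U)) = (2*U)*(1/(2*U)) = 1)
h = -8
g(C(4))*(-5*(-2)) + h = 1*(-5*(-2)) - 8 = 1*10 - 8 = 10 - 8 = 2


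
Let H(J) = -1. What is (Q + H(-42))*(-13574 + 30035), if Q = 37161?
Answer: 611690760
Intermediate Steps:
(Q + H(-42))*(-13574 + 30035) = (37161 - 1)*(-13574 + 30035) = 37160*16461 = 611690760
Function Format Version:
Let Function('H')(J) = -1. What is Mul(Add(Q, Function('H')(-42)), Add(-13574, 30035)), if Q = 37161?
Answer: 611690760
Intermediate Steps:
Mul(Add(Q, Function('H')(-42)), Add(-13574, 30035)) = Mul(Add(37161, -1), Add(-13574, 30035)) = Mul(37160, 16461) = 611690760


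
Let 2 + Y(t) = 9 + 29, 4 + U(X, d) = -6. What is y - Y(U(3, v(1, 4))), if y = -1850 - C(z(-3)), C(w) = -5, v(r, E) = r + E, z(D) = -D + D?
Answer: -1881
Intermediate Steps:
z(D) = 0
v(r, E) = E + r
U(X, d) = -10 (U(X, d) = -4 - 6 = -10)
Y(t) = 36 (Y(t) = -2 + (9 + 29) = -2 + 38 = 36)
y = -1845 (y = -1850 - 1*(-5) = -1850 + 5 = -1845)
y - Y(U(3, v(1, 4))) = -1845 - 1*36 = -1845 - 36 = -1881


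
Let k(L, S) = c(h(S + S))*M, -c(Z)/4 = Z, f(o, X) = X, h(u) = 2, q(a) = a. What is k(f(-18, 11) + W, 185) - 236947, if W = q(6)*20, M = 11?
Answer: -237035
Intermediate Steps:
c(Z) = -4*Z
W = 120 (W = 6*20 = 120)
k(L, S) = -88 (k(L, S) = -4*2*11 = -8*11 = -88)
k(f(-18, 11) + W, 185) - 236947 = -88 - 236947 = -237035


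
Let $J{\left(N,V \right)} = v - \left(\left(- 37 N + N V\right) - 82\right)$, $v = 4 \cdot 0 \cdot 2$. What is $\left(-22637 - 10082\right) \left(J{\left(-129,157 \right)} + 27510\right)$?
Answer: $-1409272768$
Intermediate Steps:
$v = 0$ ($v = 0 \cdot 2 = 0$)
$J{\left(N,V \right)} = 82 + 37 N - N V$ ($J{\left(N,V \right)} = 0 - \left(\left(- 37 N + N V\right) - 82\right) = 0 - \left(-82 - 37 N + N V\right) = 0 + \left(82 + 37 N - N V\right) = 82 + 37 N - N V$)
$\left(-22637 - 10082\right) \left(J{\left(-129,157 \right)} + 27510\right) = \left(-22637 - 10082\right) \left(\left(82 + 37 \left(-129\right) - \left(-129\right) 157\right) + 27510\right) = - 32719 \left(\left(82 - 4773 + 20253\right) + 27510\right) = - 32719 \left(15562 + 27510\right) = \left(-32719\right) 43072 = -1409272768$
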